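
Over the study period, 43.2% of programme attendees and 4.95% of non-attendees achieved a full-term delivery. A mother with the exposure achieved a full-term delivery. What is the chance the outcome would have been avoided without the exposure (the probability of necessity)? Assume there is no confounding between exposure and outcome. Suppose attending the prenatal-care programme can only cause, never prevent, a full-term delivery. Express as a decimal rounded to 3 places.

p₁ = 0.432, p₀ = 0.0495.
Under exogeneity and monotonicity, PN = (p₁ − p₀) / p₁.
PN = (0.432 − 0.0495) / 0.432 = 0.3825 / 0.432 ≈ 0.8854

PN ≈ 0.885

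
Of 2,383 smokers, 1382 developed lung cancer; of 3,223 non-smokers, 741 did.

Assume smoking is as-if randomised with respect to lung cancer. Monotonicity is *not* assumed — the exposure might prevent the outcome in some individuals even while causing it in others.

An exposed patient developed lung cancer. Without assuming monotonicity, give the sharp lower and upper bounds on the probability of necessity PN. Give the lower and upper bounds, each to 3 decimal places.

0.604 ≤ PN ≤ 1.000

p₁ = P(outcome | exposed) = 1382/2383 = 0.57994
p₀ = P(outcome | unexposed) = 741/3223 = 0.22991
Under exogeneity alone the bounds on PN are max{0,(p₁−p₀)/p₁} ≤ PN ≤ min{1,(1−p₀)/p₁}.
  lower = (p₁ − p₀)/p₁ = 0.35003 / 0.57994 ≈ 0.6036
  upper = min{1, (1 − p₀)/p₁} = 0.77009 / 0.57994 ≈ 1.3279 → capped at 1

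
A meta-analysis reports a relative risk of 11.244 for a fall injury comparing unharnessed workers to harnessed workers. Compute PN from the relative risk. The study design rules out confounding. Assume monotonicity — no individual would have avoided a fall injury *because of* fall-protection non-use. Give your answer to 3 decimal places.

Under exogeneity and monotonicity, PN = (RR − 1) / RR = 1 − 1/RR.
PN = (11.244 − 1) / 11.244 = 10.24 / 11.244 ≈ 0.9111

PN ≈ 0.911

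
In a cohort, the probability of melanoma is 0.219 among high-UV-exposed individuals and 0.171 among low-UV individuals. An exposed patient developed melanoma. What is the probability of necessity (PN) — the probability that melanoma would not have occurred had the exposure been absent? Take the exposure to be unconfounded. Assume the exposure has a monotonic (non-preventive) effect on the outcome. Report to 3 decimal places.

Let p₁ = 0.219, p₀ = 0.171.
Under exogeneity and monotonicity, PN = (p₁ − p₀) / p₁.
PN = (0.219 − 0.171) / 0.219 = 0.048 / 0.219 ≈ 0.2192

PN ≈ 0.219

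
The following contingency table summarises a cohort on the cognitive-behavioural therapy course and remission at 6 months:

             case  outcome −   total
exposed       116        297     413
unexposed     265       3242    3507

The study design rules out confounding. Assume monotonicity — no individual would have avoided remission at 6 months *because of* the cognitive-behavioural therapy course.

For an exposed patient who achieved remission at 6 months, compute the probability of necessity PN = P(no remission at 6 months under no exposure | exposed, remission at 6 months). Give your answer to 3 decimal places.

PN ≈ 0.731

p₁ = P(outcome | exposed) = 116/413 = 0.28087
p₀ = P(outcome | unexposed) = 265/3507 = 0.075563
Under exogeneity and monotonicity, PN = (p₁ − p₀)/p₁.
PN = (0.28087 − 0.075563) / 0.28087 ≈ 0.7310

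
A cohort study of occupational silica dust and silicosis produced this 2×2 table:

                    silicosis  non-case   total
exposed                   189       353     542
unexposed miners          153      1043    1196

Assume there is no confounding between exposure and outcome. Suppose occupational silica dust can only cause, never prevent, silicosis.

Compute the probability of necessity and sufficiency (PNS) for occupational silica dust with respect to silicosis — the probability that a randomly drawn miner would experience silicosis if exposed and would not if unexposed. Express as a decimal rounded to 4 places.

p₁ = P(outcome | exposed) = 189/542 = 0.34871
p₀ = P(outcome | unexposed) = 153/1196 = 0.12793
Under exogeneity and monotonicity, PNS = p₁ − p₀.
PNS = 0.34871 − 0.12793 = 0.22078

PNS ≈ 0.2208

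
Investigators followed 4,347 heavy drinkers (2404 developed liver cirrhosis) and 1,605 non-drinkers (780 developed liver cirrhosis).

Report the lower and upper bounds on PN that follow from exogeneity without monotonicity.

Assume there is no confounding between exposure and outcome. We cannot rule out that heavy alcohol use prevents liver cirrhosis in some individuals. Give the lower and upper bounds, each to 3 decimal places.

0.121 ≤ PN ≤ 0.929

p₁ = P(outcome | exposed) = 2404/4347 = 0.55303
p₀ = P(outcome | unexposed) = 780/1605 = 0.48598
Under exogeneity alone the bounds on PN are max{0,(p₁−p₀)/p₁} ≤ PN ≤ min{1,(1−p₀)/p₁}.
  lower = (p₁ − p₀)/p₁ = 0.067044 / 0.55303 ≈ 0.1212
  upper = min{1, (1 − p₀)/p₁} = 0.51402 / 0.55303 ≈ 0.9295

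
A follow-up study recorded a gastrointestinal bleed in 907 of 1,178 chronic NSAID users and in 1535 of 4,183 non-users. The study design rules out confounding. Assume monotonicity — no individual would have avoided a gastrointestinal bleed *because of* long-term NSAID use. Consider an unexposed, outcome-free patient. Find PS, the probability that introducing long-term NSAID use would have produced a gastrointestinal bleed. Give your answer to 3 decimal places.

PS ≈ 0.637

p₁ = P(outcome | exposed) = 907/1178 = 0.76995
p₀ = P(outcome | unexposed) = 1535/4183 = 0.36696
Under exogeneity and monotonicity, PS = (p₁ − p₀) / (1 − p₀).
PS = (0.76995 − 0.36696) / (1 − 0.36696) = 0.40299 / 0.63304 ≈ 0.6366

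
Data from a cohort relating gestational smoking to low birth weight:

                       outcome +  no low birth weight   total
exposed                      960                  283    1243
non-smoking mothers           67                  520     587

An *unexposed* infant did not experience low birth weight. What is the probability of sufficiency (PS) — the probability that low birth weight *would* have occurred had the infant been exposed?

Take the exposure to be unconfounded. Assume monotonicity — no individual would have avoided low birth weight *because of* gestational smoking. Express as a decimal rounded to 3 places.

PS ≈ 0.743

p₁ = P(outcome | exposed) = 960/1243 = 0.77233
p₀ = P(outcome | unexposed) = 67/587 = 0.11414
Under exogeneity and monotonicity, PS = (p₁ − p₀) / (1 − p₀).
PS = (0.77233 − 0.11414) / (1 − 0.11414) = 0.65819 / 0.88586 ≈ 0.7430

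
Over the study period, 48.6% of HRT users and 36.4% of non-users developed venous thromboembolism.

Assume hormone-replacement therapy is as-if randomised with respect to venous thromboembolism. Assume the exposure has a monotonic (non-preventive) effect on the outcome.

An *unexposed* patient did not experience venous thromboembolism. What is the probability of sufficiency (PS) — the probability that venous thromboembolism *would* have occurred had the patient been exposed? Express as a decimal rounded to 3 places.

p₁ = 0.486, p₀ = 0.364.
Under exogeneity and monotonicity, PS = (p₁ − p₀) / (1 − p₀).
PS = (0.486 − 0.364) / (1 − 0.364) = 0.122 / 0.636 ≈ 0.1918

PS ≈ 0.192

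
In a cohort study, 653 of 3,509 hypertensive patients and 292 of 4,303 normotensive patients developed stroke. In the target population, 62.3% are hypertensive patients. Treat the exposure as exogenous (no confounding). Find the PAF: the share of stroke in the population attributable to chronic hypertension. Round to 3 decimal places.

PAF ≈ 0.520

p₁ = P(outcome | exposed) = 653/3509 = 0.18609
p₀ = P(outcome | unexposed) = 292/4303 = 0.06786
Overall risk P(Y=1) = π·p₁ + (1−π)·p₀ = 0.623×0.18609 + 0.377×0.06786 = 0.14152.
Under exogeneity, PAF = [P(Y=1) − p₀] / P(Y=1).
PAF = (0.14152 − 0.06786) / 0.14152 ≈ 0.5205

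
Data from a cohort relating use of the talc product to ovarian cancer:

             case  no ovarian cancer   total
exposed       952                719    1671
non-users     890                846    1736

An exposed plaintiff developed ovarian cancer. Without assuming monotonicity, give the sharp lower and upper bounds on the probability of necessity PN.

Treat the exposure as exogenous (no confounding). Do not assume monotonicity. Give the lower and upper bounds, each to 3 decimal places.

0.100 ≤ PN ≤ 0.855

p₁ = P(outcome | exposed) = 952/1671 = 0.56972
p₀ = P(outcome | unexposed) = 890/1736 = 0.51267
Under exogeneity alone the bounds on PN are max{0,(p₁−p₀)/p₁} ≤ PN ≤ min{1,(1−p₀)/p₁}.
  lower = (p₁ − p₀)/p₁ = 0.057046 / 0.56972 ≈ 0.1001
  upper = min{1, (1 − p₀)/p₁} = 0.48733 / 0.56972 ≈ 0.8554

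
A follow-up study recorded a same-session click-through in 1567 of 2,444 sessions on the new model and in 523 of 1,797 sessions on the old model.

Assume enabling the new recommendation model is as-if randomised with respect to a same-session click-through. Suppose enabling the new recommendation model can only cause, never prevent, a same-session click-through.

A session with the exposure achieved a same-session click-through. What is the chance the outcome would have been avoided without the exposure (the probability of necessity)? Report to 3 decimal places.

p₁ = P(outcome | exposed) = 1567/2444 = 0.64116
p₀ = P(outcome | unexposed) = 523/1797 = 0.29104
Under exogeneity and monotonicity, PN = (p₁ − p₀) / p₁.
PN = (0.64116 − 0.29104) / 0.64116 = 0.35012 / 0.64116 ≈ 0.5461

PN ≈ 0.546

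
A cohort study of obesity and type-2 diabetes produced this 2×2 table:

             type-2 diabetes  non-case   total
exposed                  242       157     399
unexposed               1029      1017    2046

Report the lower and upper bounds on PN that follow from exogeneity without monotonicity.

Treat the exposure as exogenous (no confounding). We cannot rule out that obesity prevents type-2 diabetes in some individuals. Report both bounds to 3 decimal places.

0.171 ≤ PN ≤ 0.820

p₁ = P(outcome | exposed) = 242/399 = 0.60652
p₀ = P(outcome | unexposed) = 1029/2046 = 0.50293
Under exogeneity alone the bounds on PN are max{0,(p₁−p₀)/p₁} ≤ PN ≤ min{1,(1−p₀)/p₁}.
  lower = (p₁ − p₀)/p₁ = 0.10358 / 0.60652 ≈ 0.1708
  upper = min{1, (1 − p₀)/p₁} = 0.49707 / 0.60652 ≈ 0.8195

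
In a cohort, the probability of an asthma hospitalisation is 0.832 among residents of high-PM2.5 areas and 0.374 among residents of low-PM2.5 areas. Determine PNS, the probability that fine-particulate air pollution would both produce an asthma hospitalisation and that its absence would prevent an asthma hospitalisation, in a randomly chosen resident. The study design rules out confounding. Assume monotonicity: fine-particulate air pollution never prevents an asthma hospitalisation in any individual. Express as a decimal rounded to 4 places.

PNS ≈ 0.4580

Let p₁ = 0.832, p₀ = 0.374.
Under exogeneity and monotonicity, PNS = p₁ − p₀.
PNS = 0.832 − 0.374 = 0.458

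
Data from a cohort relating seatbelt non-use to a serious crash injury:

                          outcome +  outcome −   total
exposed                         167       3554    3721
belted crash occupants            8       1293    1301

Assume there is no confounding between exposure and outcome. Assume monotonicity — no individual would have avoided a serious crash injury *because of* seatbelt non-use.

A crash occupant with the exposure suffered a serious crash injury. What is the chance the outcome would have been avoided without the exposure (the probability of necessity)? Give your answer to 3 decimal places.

p₁ = P(outcome | exposed) = 167/3721 = 0.04488
p₀ = P(outcome | unexposed) = 8/1301 = 0.0061491
Under exogeneity and monotonicity, PN = (p₁ − p₀)/p₁.
PN = (0.04488 − 0.0061491) / 0.04488 ≈ 0.8630

PN ≈ 0.863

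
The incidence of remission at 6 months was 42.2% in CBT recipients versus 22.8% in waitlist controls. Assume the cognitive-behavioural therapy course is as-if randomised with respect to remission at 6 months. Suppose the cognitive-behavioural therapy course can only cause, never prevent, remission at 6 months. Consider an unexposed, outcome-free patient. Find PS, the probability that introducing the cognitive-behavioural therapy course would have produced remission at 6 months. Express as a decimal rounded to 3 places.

PS ≈ 0.251

p₁ = 0.422, p₀ = 0.228.
Under exogeneity and monotonicity, PS = (p₁ − p₀) / (1 − p₀).
PS = (0.422 − 0.228) / (1 − 0.228) = 0.194 / 0.772 ≈ 0.2513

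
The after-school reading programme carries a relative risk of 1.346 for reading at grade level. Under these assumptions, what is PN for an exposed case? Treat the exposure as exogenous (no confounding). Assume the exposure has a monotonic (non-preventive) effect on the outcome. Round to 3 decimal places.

Under exogeneity and monotonicity, PN = (RR − 1) / RR = 1 − 1/RR.
PN = (1.346 − 1) / 1.346 = 0.346 / 1.346 ≈ 0.2571

PN ≈ 0.257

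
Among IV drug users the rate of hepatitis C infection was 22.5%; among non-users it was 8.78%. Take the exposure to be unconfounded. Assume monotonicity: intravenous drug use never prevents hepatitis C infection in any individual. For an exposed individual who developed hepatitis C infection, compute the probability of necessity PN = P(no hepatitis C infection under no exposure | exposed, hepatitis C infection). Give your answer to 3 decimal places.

p₁ = 0.225, p₀ = 0.0878.
Under exogeneity and monotonicity, PN = (p₁ − p₀) / p₁.
PN = (0.225 − 0.0878) / 0.225 = 0.1372 / 0.225 ≈ 0.6098

PN ≈ 0.610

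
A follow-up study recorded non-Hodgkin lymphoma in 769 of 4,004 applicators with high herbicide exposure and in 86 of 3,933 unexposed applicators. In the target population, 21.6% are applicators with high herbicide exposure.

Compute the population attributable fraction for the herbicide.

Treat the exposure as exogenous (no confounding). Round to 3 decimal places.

PAF ≈ 0.627

p₁ = P(outcome | exposed) = 769/4004 = 0.19206
p₀ = P(outcome | unexposed) = 86/3933 = 0.021866
Overall risk P(Y=1) = π·p₁ + (1−π)·p₀ = 0.216×0.19206 + 0.784×0.021866 = 0.058628.
Under exogeneity, PAF = [P(Y=1) − p₀] / P(Y=1).
PAF = (0.058628 − 0.021866) / 0.058628 ≈ 0.6270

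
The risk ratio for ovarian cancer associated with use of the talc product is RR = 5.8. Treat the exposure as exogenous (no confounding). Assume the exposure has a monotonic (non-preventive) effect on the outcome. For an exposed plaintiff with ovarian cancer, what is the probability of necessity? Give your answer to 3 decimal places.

Under exogeneity and monotonicity, PN = (RR − 1) / RR = 1 − 1/RR.
PN = (5.8 − 1) / 5.8 = 4.8 / 5.8 ≈ 0.8276

PN ≈ 0.828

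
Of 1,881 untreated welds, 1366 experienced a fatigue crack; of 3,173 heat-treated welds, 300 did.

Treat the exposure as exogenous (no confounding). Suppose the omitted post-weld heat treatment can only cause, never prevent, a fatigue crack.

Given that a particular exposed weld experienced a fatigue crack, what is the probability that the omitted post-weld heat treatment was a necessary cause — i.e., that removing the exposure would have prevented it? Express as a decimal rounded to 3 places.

PN ≈ 0.870

p₁ = P(outcome | exposed) = 1366/1881 = 0.72621
p₀ = P(outcome | unexposed) = 300/3173 = 0.094548
Under exogeneity and monotonicity, PN = (p₁ − p₀) / p₁.
PN = (0.72621 − 0.094548) / 0.72621 = 0.63166 / 0.72621 ≈ 0.8698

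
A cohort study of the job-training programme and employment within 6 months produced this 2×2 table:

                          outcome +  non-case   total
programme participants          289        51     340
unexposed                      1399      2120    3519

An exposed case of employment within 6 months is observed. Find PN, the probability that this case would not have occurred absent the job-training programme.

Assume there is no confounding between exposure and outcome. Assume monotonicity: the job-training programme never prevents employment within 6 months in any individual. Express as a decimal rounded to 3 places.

p₁ = P(outcome | exposed) = 289/340 = 0.85
p₀ = P(outcome | unexposed) = 1399/3519 = 0.39756
Under exogeneity and monotonicity, PN = (p₁ − p₀)/p₁.
PN = (0.85 − 0.39756) / 0.85 ≈ 0.5323

PN ≈ 0.532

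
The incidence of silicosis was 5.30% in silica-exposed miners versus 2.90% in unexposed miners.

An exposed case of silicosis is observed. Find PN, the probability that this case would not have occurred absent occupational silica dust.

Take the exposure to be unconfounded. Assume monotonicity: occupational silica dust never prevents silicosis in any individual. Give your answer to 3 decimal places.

p₁ = 0.053, p₀ = 0.029.
Under exogeneity and monotonicity, PN = (p₁ − p₀) / p₁.
PN = (0.053 − 0.029) / 0.053 = 0.024 / 0.053 ≈ 0.4528

PN ≈ 0.453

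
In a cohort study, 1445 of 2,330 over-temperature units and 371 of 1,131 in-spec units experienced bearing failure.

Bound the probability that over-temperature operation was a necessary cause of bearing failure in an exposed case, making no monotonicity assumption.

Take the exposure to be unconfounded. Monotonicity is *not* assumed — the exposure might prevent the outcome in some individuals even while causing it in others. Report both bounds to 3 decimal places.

p₁ = P(outcome | exposed) = 1445/2330 = 0.62017
p₀ = P(outcome | unexposed) = 371/1131 = 0.32803
Under exogeneity alone the bounds on PN are max{0,(p₁−p₀)/p₁} ≤ PN ≤ min{1,(1−p₀)/p₁}.
  lower = (p₁ − p₀)/p₁ = 0.29214 / 0.62017 ≈ 0.4711
  upper = min{1, (1 − p₀)/p₁} = 0.67197 / 0.62017 ≈ 1.0835 → capped at 1

0.471 ≤ PN ≤ 1.000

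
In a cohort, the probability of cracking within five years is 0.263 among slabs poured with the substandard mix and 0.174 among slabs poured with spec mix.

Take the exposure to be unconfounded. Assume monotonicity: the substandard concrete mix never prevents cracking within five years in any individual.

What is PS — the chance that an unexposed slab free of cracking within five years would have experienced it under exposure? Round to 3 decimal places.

PS ≈ 0.108

Let p₁ = 0.263, p₀ = 0.174.
Under exogeneity and monotonicity, PS = (p₁ − p₀) / (1 − p₀).
PS = (0.263 − 0.174) / (1 − 0.174) = 0.089 / 0.826 ≈ 0.1077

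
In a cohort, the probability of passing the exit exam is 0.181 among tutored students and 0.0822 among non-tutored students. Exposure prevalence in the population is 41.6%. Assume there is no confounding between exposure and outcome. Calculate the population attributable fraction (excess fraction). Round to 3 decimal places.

PAF ≈ 0.333

Let p₁ = 0.181, p₀ = 0.0822.
Overall risk P(Y=1) = π·p₁ + (1−π)·p₀ = 0.416×0.181 + 0.584×0.0822 = 0.1233.
Under exogeneity, PAF = [P(Y=1) − p₀] / P(Y=1).
PAF = (0.1233 − 0.0822) / 0.1233 ≈ 0.3333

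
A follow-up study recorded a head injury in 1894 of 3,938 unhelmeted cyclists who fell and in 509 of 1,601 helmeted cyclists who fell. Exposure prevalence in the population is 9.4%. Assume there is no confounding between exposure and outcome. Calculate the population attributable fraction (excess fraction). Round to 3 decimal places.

PAF ≈ 0.046

p₁ = P(outcome | exposed) = 1894/3938 = 0.48095
p₀ = P(outcome | unexposed) = 509/1601 = 0.31793
Overall risk P(Y=1) = π·p₁ + (1−π)·p₀ = 0.094×0.48095 + 0.906×0.31793 = 0.33325.
Under exogeneity, PAF = [P(Y=1) − p₀] / P(Y=1).
PAF = (0.33325 − 0.31793) / 0.33325 ≈ 0.0460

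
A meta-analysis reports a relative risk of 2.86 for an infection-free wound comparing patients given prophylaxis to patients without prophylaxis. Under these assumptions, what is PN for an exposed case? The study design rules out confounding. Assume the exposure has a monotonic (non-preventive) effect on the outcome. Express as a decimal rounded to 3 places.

PN ≈ 0.650

Under exogeneity and monotonicity, PN = (RR − 1) / RR = 1 − 1/RR.
PN = (2.86 − 1) / 2.86 = 1.86 / 2.86 ≈ 0.6503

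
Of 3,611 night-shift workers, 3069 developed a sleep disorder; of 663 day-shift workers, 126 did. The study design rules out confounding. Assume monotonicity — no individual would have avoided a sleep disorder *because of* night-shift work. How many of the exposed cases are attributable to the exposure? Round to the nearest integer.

about 2383 cases

p₁ = P(outcome | exposed) = 3069/3611 = 0.8499
p₀ = P(outcome | unexposed) = 126/663 = 0.19005
PN = (p₁ − p₀)/p₁ = (0.8499 − 0.19005) / 0.8499 ≈ 0.77639.
Attributable cases ≈ PN × (exposed cases) = 0.77639 × 3069 ≈ 2382.75.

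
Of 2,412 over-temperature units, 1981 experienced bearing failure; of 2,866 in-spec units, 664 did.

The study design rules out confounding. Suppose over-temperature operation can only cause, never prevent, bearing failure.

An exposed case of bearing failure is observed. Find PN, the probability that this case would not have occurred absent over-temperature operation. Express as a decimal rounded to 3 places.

p₁ = P(outcome | exposed) = 1981/2412 = 0.82131
p₀ = P(outcome | unexposed) = 664/2866 = 0.23168
Under exogeneity and monotonicity, PN = (p₁ − p₀) / p₁.
PN = (0.82131 − 0.23168) / 0.82131 = 0.58963 / 0.82131 ≈ 0.7179

PN ≈ 0.718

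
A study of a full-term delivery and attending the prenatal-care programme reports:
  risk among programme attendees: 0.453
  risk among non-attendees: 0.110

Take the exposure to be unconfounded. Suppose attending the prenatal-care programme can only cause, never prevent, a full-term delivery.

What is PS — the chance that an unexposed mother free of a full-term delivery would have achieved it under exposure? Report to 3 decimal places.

PS ≈ 0.385

Let p₁ = 0.453, p₀ = 0.11.
Under exogeneity and monotonicity, PS = (p₁ − p₀) / (1 − p₀).
PS = (0.453 − 0.11) / (1 − 0.11) = 0.343 / 0.89 ≈ 0.3854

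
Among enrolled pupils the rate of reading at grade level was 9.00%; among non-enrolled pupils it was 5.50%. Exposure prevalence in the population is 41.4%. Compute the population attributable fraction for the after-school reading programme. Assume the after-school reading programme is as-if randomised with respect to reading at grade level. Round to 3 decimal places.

p₁ = 0.09, p₀ = 0.055.
Overall risk P(Y=1) = π·p₁ + (1−π)·p₀ = 0.414×0.09 + 0.586×0.055 = 0.06949.
Under exogeneity, PAF = [P(Y=1) − p₀] / P(Y=1).
PAF = (0.06949 − 0.055) / 0.06949 ≈ 0.2085

PAF ≈ 0.209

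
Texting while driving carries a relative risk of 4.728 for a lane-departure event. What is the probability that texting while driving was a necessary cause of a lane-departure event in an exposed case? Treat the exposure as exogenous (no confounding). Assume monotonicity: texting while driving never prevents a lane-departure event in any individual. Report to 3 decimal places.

Under exogeneity and monotonicity, PN = (RR − 1) / RR = 1 − 1/RR.
PN = (4.728 − 1) / 4.728 = 3.728 / 4.728 ≈ 0.7885

PN ≈ 0.788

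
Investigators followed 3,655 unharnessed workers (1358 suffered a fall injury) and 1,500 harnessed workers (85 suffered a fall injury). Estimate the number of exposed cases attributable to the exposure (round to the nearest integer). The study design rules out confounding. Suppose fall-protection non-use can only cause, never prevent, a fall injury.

p₁ = P(outcome | exposed) = 1358/3655 = 0.37155
p₀ = P(outcome | unexposed) = 85/1500 = 0.056667
PN = (p₁ − p₀)/p₁ = (0.37155 − 0.056667) / 0.37155 ≈ 0.84748.
Attributable cases ≈ PN × (exposed cases) = 0.84748 × 1358 ≈ 1150.88.

about 1151 cases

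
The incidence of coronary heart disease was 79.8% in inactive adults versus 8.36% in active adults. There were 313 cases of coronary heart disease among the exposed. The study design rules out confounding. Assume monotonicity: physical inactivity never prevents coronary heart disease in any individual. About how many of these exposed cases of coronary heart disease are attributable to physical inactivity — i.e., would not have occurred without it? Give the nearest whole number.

p₁ = 0.798, p₀ = 0.0836.
PN = (p₁ − p₀)/p₁ = (0.798 − 0.0836) / 0.798 ≈ 0.89524.
Attributable cases ≈ PN × (exposed cases) = 0.89524 × 313 ≈ 280.21.

about 280 cases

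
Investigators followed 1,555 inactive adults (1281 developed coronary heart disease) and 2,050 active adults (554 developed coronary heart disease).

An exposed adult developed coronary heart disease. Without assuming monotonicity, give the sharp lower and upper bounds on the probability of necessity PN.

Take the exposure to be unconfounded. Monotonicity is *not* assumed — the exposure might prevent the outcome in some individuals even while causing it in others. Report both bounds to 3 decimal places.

0.672 ≤ PN ≤ 0.886

p₁ = P(outcome | exposed) = 1281/1555 = 0.82379
p₀ = P(outcome | unexposed) = 554/2050 = 0.27024
Under exogeneity alone the bounds on PN are max{0,(p₁−p₀)/p₁} ≤ PN ≤ min{1,(1−p₀)/p₁}.
  lower = (p₁ − p₀)/p₁ = 0.55355 / 0.82379 ≈ 0.6720
  upper = min{1, (1 − p₀)/p₁} = 0.72976 / 0.82379 ≈ 0.8858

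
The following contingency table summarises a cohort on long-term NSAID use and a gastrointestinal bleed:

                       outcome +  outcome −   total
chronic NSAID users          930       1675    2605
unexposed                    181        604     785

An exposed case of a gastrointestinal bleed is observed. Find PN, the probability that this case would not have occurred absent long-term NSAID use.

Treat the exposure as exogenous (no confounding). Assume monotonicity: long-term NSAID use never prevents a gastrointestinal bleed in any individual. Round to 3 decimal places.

PN ≈ 0.354

p₁ = P(outcome | exposed) = 930/2605 = 0.35701
p₀ = P(outcome | unexposed) = 181/785 = 0.23057
Under exogeneity and monotonicity, PN = (p₁ − p₀) / p₁.
PN = (0.35701 − 0.23057) / 0.35701 = 0.12643 / 0.35701 ≈ 0.3541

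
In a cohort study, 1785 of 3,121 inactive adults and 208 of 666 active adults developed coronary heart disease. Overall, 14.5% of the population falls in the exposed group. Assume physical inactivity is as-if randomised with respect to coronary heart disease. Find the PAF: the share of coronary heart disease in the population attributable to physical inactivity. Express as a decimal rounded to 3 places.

PAF ≈ 0.108

p₁ = P(outcome | exposed) = 1785/3121 = 0.57193
p₀ = P(outcome | unexposed) = 208/666 = 0.31231
Overall risk P(Y=1) = π·p₁ + (1−π)·p₀ = 0.145×0.57193 + 0.855×0.31231 = 0.34996.
Under exogeneity, PAF = [P(Y=1) − p₀] / P(Y=1).
PAF = (0.34996 − 0.31231) / 0.34996 ≈ 0.1076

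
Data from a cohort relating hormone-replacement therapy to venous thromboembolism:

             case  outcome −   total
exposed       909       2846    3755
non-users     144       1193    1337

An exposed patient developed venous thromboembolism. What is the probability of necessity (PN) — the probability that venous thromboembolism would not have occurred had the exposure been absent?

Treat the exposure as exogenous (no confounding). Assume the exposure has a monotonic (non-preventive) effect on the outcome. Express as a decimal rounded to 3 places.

p₁ = P(outcome | exposed) = 909/3755 = 0.24208
p₀ = P(outcome | unexposed) = 144/1337 = 0.1077
Under exogeneity and monotonicity, PN = (p₁ − p₀)/p₁.
PN = (0.24208 − 0.1077) / 0.24208 ≈ 0.5551

PN ≈ 0.555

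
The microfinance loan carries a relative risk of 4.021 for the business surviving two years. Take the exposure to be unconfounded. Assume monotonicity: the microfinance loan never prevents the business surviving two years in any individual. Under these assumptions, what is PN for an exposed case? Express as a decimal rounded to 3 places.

Under exogeneity and monotonicity, PN = (RR − 1) / RR = 1 − 1/RR.
PN = (4.021 − 1) / 4.021 = 3.021 / 4.021 ≈ 0.7513

PN ≈ 0.751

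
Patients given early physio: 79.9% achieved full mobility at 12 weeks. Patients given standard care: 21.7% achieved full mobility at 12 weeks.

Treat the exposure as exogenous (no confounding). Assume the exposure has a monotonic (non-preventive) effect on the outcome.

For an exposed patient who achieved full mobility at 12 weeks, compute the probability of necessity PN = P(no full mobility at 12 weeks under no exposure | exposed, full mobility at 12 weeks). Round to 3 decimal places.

p₁ = 0.799, p₀ = 0.217.
Under exogeneity and monotonicity, PN = (p₁ − p₀) / p₁.
PN = (0.799 − 0.217) / 0.799 = 0.582 / 0.799 ≈ 0.7284

PN ≈ 0.728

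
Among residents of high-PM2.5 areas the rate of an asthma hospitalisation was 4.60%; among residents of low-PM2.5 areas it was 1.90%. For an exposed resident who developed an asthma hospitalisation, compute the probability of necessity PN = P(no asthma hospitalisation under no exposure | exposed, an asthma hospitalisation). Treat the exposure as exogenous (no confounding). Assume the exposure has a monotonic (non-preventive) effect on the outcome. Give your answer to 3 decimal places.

p₁ = 0.046, p₀ = 0.019.
Under exogeneity and monotonicity, PN = (p₁ − p₀) / p₁.
PN = (0.046 − 0.019) / 0.046 = 0.027 / 0.046 ≈ 0.5870

PN ≈ 0.587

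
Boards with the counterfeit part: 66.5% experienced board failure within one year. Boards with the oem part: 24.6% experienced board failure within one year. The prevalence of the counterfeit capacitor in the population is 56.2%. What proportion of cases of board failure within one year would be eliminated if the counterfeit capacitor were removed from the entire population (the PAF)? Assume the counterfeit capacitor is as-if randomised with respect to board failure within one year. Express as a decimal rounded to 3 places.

p₁ = 0.665, p₀ = 0.246.
Overall risk P(Y=1) = π·p₁ + (1−π)·p₀ = 0.562×0.665 + 0.438×0.246 = 0.48148.
Under exogeneity, PAF = [P(Y=1) − p₀] / P(Y=1).
PAF = (0.48148 − 0.246) / 0.48148 ≈ 0.4891

PAF ≈ 0.489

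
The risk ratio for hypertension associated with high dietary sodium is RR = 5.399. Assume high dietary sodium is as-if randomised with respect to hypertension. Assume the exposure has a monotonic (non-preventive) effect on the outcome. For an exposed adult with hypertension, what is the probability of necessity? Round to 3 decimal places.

PN ≈ 0.815

Under exogeneity and monotonicity, PN = (RR − 1) / RR = 1 − 1/RR.
PN = (5.399 − 1) / 5.399 = 4.399 / 5.399 ≈ 0.8148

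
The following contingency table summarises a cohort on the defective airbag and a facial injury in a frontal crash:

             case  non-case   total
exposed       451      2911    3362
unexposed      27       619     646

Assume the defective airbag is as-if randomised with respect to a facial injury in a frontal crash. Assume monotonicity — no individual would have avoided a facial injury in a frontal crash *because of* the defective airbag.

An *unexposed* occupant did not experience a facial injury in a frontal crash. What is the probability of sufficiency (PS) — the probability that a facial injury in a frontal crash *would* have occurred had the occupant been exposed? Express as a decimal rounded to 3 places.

PS ≈ 0.096

p₁ = P(outcome | exposed) = 451/3362 = 0.13415
p₀ = P(outcome | unexposed) = 27/646 = 0.041796
Under exogeneity and monotonicity, PS = (p₁ − p₀)/(1 − p₀).
PS = (0.13415 − 0.041796) / 0.9582 ≈ 0.0964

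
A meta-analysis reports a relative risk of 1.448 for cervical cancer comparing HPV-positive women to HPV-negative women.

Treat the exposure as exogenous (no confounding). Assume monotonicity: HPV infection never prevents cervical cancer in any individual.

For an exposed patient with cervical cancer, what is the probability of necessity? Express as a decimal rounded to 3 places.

PN ≈ 0.309

Under exogeneity and monotonicity, PN = (RR − 1) / RR = 1 − 1/RR.
PN = (1.448 − 1) / 1.448 = 0.448 / 1.448 ≈ 0.3094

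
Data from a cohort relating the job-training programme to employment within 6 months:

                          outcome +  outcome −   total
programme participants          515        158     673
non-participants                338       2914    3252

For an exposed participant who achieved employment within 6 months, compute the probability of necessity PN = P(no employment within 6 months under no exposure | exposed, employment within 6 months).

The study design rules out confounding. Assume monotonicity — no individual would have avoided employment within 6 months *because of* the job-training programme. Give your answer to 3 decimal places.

p₁ = P(outcome | exposed) = 515/673 = 0.76523
p₀ = P(outcome | unexposed) = 338/3252 = 0.10394
Under exogeneity and monotonicity, PN = (p₁ − p₀)/p₁.
PN = (0.76523 − 0.10394) / 0.76523 ≈ 0.8642

PN ≈ 0.864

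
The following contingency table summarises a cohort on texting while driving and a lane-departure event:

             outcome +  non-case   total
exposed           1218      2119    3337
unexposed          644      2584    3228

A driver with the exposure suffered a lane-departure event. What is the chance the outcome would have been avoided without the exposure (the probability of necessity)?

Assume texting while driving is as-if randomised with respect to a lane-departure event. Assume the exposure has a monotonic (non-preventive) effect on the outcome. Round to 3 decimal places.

PN ≈ 0.453

p₁ = P(outcome | exposed) = 1218/3337 = 0.365
p₀ = P(outcome | unexposed) = 644/3228 = 0.1995
Under exogeneity and monotonicity, PN = (p₁ − p₀)/p₁.
PN = (0.365 − 0.1995) / 0.365 ≈ 0.4534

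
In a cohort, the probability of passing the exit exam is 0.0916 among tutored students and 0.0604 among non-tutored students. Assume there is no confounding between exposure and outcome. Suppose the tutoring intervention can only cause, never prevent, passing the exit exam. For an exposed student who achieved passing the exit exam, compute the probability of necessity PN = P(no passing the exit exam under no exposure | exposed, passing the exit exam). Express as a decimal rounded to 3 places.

PN ≈ 0.341

Let p₁ = 0.0916, p₀ = 0.0604.
Under exogeneity and monotonicity, PN = (p₁ − p₀) / p₁.
PN = (0.0916 − 0.0604) / 0.0916 = 0.0312 / 0.0916 ≈ 0.3406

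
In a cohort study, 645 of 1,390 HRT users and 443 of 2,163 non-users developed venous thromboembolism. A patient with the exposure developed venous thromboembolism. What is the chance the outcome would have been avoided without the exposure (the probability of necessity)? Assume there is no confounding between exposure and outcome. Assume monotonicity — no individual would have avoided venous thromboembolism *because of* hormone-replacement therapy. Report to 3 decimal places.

PN ≈ 0.559

p₁ = P(outcome | exposed) = 645/1390 = 0.46403
p₀ = P(outcome | unexposed) = 443/2163 = 0.20481
Under exogeneity and monotonicity, PN = (p₁ − p₀) / p₁.
PN = (0.46403 − 0.20481) / 0.46403 = 0.25922 / 0.46403 ≈ 0.5586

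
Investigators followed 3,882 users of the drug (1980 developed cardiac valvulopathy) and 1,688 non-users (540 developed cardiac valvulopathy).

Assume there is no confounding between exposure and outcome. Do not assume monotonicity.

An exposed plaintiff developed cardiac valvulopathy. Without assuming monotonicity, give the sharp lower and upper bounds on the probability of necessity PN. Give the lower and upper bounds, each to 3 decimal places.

0.373 ≤ PN ≤ 1.000

p₁ = P(outcome | exposed) = 1980/3882 = 0.51005
p₀ = P(outcome | unexposed) = 540/1688 = 0.31991
Under exogeneity alone the bounds on PN are max{0,(p₁−p₀)/p₁} ≤ PN ≤ min{1,(1−p₀)/p₁}.
  lower = (p₁ − p₀)/p₁ = 0.19014 / 0.51005 ≈ 0.3728
  upper = min{1, (1 − p₀)/p₁} = 0.68009 / 0.51005 ≈ 1.3334 → capped at 1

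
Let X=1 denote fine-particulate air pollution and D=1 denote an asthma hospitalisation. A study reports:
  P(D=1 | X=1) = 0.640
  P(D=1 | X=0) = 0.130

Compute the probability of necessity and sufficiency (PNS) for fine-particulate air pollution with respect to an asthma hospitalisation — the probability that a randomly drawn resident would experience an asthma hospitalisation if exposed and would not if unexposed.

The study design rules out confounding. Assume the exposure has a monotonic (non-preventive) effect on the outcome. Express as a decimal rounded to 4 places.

Let p₁ = 0.64, p₀ = 0.13.
Under exogeneity and monotonicity, PNS = p₁ − p₀.
PNS = 0.64 − 0.13 = 0.51

PNS ≈ 0.5100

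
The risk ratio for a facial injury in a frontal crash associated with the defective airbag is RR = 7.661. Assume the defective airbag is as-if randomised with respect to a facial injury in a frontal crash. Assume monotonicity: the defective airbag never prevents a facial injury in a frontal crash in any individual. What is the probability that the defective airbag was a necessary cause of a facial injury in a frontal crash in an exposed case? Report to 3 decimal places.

Under exogeneity and monotonicity, PN = (RR − 1) / RR = 1 − 1/RR.
PN = (7.661 − 1) / 7.661 = 6.661 / 7.661 ≈ 0.8695

PN ≈ 0.869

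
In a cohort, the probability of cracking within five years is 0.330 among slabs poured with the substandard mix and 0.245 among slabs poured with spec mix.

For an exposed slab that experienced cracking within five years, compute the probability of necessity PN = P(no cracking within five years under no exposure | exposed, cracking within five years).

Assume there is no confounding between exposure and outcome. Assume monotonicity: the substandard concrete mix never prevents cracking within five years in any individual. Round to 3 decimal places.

PN ≈ 0.258

Let p₁ = 0.33, p₀ = 0.245.
Under exogeneity and monotonicity, PN = (p₁ − p₀) / p₁.
PN = (0.33 − 0.245) / 0.33 = 0.085 / 0.33 ≈ 0.2576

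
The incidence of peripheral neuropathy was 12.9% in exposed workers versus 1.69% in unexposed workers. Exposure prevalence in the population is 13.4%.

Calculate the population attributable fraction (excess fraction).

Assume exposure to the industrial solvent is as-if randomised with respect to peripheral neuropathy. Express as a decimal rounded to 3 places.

PAF ≈ 0.471

p₁ = 0.129, p₀ = 0.0169.
Overall risk P(Y=1) = π·p₁ + (1−π)·p₀ = 0.134×0.129 + 0.866×0.0169 = 0.031921.
Under exogeneity, PAF = [P(Y=1) − p₀] / P(Y=1).
PAF = (0.031921 − 0.0169) / 0.031921 ≈ 0.4706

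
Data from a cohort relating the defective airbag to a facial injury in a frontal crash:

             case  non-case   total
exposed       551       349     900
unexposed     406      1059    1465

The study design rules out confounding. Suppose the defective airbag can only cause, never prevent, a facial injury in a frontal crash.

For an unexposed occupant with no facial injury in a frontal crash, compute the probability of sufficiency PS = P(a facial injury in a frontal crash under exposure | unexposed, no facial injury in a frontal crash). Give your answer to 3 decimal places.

p₁ = P(outcome | exposed) = 551/900 = 0.61222
p₀ = P(outcome | unexposed) = 406/1465 = 0.27713
Under exogeneity and monotonicity, PS = (p₁ − p₀)/(1 − p₀).
PS = (0.61222 − 0.27713) / 0.72287 ≈ 0.4636

PS ≈ 0.464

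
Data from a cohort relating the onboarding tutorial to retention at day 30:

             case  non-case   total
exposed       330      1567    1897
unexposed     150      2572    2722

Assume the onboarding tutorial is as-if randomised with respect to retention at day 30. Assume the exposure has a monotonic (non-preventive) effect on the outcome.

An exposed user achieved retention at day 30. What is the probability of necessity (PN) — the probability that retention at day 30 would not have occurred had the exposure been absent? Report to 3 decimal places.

PN ≈ 0.683

p₁ = P(outcome | exposed) = 330/1897 = 0.17396
p₀ = P(outcome | unexposed) = 150/2722 = 0.055107
Under exogeneity and monotonicity, PN = (p₁ − p₀)/p₁.
PN = (0.17396 − 0.055107) / 0.17396 ≈ 0.6832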